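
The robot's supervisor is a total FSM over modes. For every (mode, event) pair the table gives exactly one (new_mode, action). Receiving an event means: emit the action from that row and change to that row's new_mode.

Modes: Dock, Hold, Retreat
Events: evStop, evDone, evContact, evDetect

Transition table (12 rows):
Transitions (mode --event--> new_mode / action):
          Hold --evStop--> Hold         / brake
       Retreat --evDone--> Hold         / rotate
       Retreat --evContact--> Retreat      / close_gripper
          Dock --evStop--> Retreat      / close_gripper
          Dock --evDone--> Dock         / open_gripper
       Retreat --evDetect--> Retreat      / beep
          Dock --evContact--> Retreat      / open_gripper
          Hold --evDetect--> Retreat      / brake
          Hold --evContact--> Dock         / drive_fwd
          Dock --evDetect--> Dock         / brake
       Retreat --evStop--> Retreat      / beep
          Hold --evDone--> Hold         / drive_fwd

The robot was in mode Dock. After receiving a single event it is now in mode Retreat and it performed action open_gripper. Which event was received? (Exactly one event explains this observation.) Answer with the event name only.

try evStop: (Dock, evStop) → (Retreat, close_gripper)
try evDone: (Dock, evDone) → (Dock, open_gripper)
try evContact: (Dock, evContact) → (Retreat, open_gripper)  ← matches
try evDetect: (Dock, evDetect) → (Dock, brake)

evContact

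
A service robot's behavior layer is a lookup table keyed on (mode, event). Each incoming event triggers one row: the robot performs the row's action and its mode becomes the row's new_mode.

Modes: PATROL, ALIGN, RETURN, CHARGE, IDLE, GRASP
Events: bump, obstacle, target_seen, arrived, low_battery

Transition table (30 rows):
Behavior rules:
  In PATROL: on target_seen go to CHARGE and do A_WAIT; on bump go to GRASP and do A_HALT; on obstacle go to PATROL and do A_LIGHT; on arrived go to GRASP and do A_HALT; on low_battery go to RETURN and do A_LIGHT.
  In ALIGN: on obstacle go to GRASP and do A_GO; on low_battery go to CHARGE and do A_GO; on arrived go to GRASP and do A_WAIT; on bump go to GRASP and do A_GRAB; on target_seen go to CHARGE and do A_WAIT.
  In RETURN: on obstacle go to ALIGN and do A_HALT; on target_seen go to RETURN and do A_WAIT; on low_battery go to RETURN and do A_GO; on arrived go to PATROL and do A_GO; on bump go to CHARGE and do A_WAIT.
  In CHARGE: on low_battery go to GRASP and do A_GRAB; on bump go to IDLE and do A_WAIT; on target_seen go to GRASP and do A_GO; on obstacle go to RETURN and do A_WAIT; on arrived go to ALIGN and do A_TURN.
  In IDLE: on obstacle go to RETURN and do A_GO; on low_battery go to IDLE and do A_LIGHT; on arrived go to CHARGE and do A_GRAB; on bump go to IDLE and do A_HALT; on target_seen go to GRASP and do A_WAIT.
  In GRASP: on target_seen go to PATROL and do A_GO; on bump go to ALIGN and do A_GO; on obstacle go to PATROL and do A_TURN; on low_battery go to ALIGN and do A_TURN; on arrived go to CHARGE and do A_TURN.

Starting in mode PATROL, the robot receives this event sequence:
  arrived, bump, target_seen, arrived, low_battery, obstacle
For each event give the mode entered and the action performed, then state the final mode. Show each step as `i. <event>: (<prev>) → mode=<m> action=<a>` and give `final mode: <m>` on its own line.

final mode: RETURN

1. arrived: (PATROL) → mode=GRASP action=A_HALT
2. bump: (GRASP) → mode=ALIGN action=A_GO
3. target_seen: (ALIGN) → mode=CHARGE action=A_WAIT
4. arrived: (CHARGE) → mode=ALIGN action=A_TURN
5. low_battery: (ALIGN) → mode=CHARGE action=A_GO
6. obstacle: (CHARGE) → mode=RETURN action=A_WAIT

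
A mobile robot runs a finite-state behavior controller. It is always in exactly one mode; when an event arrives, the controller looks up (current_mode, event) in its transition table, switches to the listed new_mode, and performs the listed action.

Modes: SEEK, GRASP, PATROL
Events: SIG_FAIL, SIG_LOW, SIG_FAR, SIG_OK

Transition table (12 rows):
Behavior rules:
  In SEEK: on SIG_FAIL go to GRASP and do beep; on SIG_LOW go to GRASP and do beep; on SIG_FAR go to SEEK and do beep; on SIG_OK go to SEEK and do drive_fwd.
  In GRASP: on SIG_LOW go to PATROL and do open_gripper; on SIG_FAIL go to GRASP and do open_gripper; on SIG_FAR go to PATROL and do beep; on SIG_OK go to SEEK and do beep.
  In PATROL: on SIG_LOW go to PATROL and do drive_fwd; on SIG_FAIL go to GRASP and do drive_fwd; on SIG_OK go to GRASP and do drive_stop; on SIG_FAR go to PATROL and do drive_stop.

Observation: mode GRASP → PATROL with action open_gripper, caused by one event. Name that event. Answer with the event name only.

SIG_LOW

try SIG_FAIL: (GRASP, SIG_FAIL) → (GRASP, open_gripper)
try SIG_LOW: (GRASP, SIG_LOW) → (PATROL, open_gripper)  ← matches
try SIG_FAR: (GRASP, SIG_FAR) → (PATROL, beep)
try SIG_OK: (GRASP, SIG_OK) → (SEEK, beep)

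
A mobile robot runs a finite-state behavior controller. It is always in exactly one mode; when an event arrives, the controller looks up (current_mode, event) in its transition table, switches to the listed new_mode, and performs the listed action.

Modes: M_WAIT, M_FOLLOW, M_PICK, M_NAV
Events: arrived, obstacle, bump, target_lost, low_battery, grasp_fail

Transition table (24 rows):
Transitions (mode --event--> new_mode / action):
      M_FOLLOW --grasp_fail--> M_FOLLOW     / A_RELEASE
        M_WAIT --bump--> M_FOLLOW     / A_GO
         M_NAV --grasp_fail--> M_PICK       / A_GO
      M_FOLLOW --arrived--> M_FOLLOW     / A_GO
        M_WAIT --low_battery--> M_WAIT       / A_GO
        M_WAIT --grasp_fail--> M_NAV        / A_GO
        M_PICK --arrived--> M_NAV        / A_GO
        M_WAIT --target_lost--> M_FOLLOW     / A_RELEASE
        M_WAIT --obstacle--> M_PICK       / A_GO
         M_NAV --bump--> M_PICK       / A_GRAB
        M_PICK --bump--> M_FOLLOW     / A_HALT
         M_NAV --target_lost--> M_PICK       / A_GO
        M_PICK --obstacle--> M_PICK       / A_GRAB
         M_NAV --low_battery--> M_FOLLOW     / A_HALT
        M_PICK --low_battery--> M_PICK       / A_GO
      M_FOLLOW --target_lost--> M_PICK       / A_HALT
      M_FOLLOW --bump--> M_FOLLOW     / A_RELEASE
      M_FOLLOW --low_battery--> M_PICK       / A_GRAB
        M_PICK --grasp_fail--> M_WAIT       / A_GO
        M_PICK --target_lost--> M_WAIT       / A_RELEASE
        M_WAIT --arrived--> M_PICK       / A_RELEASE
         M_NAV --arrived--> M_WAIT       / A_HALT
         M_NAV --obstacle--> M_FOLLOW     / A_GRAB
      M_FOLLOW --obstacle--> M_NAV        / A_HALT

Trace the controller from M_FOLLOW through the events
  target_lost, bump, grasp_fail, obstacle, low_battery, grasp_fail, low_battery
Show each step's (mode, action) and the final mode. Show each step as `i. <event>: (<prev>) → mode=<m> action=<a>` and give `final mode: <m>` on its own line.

1. target_lost: (M_FOLLOW) → mode=M_PICK action=A_HALT
2. bump: (M_PICK) → mode=M_FOLLOW action=A_HALT
3. grasp_fail: (M_FOLLOW) → mode=M_FOLLOW action=A_RELEASE
4. obstacle: (M_FOLLOW) → mode=M_NAV action=A_HALT
5. low_battery: (M_NAV) → mode=M_FOLLOW action=A_HALT
6. grasp_fail: (M_FOLLOW) → mode=M_FOLLOW action=A_RELEASE
7. low_battery: (M_FOLLOW) → mode=M_PICK action=A_GRAB

final mode: M_PICK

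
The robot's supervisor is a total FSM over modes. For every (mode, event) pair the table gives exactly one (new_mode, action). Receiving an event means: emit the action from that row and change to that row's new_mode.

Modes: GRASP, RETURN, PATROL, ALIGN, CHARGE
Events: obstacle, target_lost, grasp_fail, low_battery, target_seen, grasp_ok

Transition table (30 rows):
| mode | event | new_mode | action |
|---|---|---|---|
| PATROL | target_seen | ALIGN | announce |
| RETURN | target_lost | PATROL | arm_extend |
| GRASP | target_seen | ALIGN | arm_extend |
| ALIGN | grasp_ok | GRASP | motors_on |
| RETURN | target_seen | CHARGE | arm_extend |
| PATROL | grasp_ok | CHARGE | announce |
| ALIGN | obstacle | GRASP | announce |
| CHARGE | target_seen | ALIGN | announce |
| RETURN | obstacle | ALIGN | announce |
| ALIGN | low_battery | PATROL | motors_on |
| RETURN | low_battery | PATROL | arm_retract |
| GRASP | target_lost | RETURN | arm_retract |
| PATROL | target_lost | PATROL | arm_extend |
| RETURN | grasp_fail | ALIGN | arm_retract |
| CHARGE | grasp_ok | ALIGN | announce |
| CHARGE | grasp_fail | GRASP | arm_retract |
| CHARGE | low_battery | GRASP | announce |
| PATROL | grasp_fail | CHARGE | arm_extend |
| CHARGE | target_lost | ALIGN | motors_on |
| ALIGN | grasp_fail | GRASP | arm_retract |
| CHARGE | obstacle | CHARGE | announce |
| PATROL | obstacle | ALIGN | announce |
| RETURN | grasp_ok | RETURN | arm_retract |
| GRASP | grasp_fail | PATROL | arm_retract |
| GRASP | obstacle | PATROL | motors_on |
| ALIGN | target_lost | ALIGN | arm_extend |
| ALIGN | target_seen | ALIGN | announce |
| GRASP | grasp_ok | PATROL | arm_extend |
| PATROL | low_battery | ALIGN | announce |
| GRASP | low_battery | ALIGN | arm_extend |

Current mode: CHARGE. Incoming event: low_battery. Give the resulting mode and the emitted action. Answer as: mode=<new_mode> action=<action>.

current mode = CHARGE; filter table to that mode:
  (CHARGE, target_seen) → (ALIGN, announce)
  (CHARGE, grasp_ok) → (ALIGN, announce)
  (CHARGE, grasp_fail) → (GRASP, arm_retract)
  (CHARGE, low_battery) → (GRASP, announce)  ← event matches
  (CHARGE, target_lost) → (ALIGN, motors_on)
  (CHARGE, obstacle) → (CHARGE, announce)
event = low_battery selects (GRASP, announce)

mode=GRASP action=announce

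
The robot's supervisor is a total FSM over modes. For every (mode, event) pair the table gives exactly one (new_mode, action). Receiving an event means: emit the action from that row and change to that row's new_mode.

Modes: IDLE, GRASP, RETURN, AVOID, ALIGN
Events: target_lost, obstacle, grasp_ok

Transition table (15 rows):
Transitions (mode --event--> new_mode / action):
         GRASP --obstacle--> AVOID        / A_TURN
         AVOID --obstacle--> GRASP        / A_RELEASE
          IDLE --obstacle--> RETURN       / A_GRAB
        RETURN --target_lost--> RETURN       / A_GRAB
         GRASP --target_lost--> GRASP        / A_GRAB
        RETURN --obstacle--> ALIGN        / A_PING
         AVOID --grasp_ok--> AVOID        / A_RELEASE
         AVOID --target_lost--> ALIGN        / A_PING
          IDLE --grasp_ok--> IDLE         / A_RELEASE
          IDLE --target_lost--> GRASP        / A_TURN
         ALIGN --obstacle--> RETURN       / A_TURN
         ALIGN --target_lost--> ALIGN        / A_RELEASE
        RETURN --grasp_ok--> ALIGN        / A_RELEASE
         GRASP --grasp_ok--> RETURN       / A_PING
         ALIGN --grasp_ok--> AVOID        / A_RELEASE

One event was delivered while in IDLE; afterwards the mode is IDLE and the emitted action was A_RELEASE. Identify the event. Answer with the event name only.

grasp_ok

try target_lost: (IDLE, target_lost) → (GRASP, A_TURN)
try obstacle: (IDLE, obstacle) → (RETURN, A_GRAB)
try grasp_ok: (IDLE, grasp_ok) → (IDLE, A_RELEASE)  ← matches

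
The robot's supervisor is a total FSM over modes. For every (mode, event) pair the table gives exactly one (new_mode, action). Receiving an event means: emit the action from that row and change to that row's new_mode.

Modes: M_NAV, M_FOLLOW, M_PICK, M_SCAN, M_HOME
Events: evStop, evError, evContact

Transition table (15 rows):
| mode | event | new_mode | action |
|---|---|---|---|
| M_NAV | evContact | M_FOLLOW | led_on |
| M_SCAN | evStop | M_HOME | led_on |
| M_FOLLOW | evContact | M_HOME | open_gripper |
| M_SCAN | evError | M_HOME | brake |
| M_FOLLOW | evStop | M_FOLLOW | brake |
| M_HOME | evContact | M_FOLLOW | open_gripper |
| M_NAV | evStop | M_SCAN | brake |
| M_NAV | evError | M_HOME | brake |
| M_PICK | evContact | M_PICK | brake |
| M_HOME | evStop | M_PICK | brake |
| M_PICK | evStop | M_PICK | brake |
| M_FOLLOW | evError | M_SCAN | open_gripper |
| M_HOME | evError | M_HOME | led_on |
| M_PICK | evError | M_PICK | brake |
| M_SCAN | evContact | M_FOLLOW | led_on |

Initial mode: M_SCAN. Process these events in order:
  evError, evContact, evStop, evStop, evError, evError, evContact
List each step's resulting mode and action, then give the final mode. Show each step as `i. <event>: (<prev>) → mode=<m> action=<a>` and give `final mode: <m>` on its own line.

final mode: M_FOLLOW

1. evError: (M_SCAN) → mode=M_HOME action=brake
2. evContact: (M_HOME) → mode=M_FOLLOW action=open_gripper
3. evStop: (M_FOLLOW) → mode=M_FOLLOW action=brake
4. evStop: (M_FOLLOW) → mode=M_FOLLOW action=brake
5. evError: (M_FOLLOW) → mode=M_SCAN action=open_gripper
6. evError: (M_SCAN) → mode=M_HOME action=brake
7. evContact: (M_HOME) → mode=M_FOLLOW action=open_gripper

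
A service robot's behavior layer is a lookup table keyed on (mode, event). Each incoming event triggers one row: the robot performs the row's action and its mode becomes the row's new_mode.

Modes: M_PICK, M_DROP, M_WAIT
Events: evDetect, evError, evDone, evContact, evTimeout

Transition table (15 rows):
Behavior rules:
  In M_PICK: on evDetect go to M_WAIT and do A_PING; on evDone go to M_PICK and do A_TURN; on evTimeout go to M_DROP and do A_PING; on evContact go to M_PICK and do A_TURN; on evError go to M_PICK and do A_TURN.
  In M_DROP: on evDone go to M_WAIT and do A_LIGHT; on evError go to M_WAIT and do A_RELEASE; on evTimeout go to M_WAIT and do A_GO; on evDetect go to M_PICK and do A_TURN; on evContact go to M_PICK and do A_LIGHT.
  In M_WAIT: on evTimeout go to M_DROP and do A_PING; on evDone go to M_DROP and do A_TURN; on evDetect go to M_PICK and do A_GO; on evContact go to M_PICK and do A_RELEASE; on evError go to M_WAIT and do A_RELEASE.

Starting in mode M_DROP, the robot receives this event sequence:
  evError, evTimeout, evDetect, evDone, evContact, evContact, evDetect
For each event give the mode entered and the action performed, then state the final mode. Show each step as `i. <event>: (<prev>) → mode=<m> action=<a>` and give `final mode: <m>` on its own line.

final mode: M_WAIT

1. evError: (M_DROP) → mode=M_WAIT action=A_RELEASE
2. evTimeout: (M_WAIT) → mode=M_DROP action=A_PING
3. evDetect: (M_DROP) → mode=M_PICK action=A_TURN
4. evDone: (M_PICK) → mode=M_PICK action=A_TURN
5. evContact: (M_PICK) → mode=M_PICK action=A_TURN
6. evContact: (M_PICK) → mode=M_PICK action=A_TURN
7. evDetect: (M_PICK) → mode=M_WAIT action=A_PING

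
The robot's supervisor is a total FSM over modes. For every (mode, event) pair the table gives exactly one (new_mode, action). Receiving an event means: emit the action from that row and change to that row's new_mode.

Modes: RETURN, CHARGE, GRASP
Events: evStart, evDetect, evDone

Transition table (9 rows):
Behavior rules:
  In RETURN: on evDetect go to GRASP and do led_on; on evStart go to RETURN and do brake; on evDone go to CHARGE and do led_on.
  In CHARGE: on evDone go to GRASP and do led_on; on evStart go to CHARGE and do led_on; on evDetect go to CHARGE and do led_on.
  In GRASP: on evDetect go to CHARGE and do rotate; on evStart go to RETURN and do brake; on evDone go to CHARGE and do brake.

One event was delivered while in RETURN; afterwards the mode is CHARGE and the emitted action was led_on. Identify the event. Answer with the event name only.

try evStart: (RETURN, evStart) → (RETURN, brake)
try evDetect: (RETURN, evDetect) → (GRASP, led_on)
try evDone: (RETURN, evDone) → (CHARGE, led_on)  ← matches

evDone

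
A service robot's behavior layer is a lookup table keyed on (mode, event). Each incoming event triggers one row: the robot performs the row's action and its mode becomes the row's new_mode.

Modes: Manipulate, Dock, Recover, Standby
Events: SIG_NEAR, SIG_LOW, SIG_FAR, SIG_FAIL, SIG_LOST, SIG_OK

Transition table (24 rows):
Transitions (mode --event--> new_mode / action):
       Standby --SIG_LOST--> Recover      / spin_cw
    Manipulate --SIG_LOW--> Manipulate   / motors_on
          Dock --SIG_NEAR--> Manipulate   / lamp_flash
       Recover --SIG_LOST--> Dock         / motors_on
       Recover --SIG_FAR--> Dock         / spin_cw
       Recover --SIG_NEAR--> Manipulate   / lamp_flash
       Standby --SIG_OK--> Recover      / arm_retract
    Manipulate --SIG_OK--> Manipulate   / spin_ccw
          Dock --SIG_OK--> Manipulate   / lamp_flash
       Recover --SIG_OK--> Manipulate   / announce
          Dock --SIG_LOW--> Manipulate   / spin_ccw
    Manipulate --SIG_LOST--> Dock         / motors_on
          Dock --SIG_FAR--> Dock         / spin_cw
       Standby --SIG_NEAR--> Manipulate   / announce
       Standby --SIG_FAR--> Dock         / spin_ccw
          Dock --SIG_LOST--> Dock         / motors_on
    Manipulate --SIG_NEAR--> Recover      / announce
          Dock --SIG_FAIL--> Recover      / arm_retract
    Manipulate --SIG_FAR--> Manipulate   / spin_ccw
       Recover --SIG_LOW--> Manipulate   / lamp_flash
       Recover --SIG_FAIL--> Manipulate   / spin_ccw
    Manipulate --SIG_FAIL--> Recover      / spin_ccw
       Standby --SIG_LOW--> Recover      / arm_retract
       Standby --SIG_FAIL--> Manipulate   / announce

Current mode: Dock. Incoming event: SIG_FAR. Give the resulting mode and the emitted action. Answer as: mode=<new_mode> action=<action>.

mode=Dock action=spin_cw

current mode = Dock; filter table to that mode:
  (Dock, SIG_NEAR) → (Manipulate, lamp_flash)
  (Dock, SIG_OK) → (Manipulate, lamp_flash)
  (Dock, SIG_LOW) → (Manipulate, spin_ccw)
  (Dock, SIG_FAR) → (Dock, spin_cw)  ← event matches
  (Dock, SIG_LOST) → (Dock, motors_on)
  (Dock, SIG_FAIL) → (Recover, arm_retract)
event = SIG_FAR selects (Dock, spin_cw)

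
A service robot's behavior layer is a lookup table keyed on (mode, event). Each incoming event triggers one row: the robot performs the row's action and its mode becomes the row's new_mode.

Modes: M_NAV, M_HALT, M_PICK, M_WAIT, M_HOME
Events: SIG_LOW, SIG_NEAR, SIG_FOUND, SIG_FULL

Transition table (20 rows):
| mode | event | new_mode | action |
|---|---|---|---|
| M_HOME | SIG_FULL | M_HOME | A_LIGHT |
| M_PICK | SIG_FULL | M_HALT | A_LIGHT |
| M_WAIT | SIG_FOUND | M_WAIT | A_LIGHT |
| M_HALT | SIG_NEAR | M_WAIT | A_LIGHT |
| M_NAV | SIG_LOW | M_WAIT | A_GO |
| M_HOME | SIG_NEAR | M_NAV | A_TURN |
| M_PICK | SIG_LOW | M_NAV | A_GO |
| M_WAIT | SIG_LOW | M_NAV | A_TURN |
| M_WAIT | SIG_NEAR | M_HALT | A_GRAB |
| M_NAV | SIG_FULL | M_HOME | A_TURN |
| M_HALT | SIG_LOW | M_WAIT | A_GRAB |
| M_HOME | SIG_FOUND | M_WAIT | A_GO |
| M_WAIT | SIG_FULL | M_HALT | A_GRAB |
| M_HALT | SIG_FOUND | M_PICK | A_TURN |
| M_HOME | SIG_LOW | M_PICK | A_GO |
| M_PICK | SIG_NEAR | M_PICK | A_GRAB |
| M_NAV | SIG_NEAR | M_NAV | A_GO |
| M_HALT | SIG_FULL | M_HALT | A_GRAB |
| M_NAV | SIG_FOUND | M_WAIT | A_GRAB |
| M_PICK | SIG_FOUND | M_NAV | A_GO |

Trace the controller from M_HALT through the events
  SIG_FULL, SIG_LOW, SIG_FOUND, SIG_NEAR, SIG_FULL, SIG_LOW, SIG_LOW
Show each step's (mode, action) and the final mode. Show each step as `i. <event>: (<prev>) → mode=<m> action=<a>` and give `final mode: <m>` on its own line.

final mode: M_NAV

1. SIG_FULL: (M_HALT) → mode=M_HALT action=A_GRAB
2. SIG_LOW: (M_HALT) → mode=M_WAIT action=A_GRAB
3. SIG_FOUND: (M_WAIT) → mode=M_WAIT action=A_LIGHT
4. SIG_NEAR: (M_WAIT) → mode=M_HALT action=A_GRAB
5. SIG_FULL: (M_HALT) → mode=M_HALT action=A_GRAB
6. SIG_LOW: (M_HALT) → mode=M_WAIT action=A_GRAB
7. SIG_LOW: (M_WAIT) → mode=M_NAV action=A_TURN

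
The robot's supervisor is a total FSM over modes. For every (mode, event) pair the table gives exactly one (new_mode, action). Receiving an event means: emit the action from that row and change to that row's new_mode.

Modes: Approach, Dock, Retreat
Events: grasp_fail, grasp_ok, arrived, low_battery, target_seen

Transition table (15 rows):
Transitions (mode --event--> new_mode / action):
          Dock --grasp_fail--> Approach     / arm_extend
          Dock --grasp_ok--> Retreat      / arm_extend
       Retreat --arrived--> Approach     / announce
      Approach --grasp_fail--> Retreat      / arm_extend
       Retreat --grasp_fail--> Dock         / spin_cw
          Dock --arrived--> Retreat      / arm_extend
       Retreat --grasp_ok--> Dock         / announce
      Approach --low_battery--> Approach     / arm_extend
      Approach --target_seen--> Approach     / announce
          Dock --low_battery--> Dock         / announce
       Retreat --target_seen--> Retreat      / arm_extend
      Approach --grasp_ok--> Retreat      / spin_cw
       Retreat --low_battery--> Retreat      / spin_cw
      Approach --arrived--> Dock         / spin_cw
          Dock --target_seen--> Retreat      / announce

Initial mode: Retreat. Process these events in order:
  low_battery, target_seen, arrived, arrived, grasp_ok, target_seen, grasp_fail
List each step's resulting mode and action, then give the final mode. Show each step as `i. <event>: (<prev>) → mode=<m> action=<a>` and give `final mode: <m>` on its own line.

final mode: Dock

1. low_battery: (Retreat) → mode=Retreat action=spin_cw
2. target_seen: (Retreat) → mode=Retreat action=arm_extend
3. arrived: (Retreat) → mode=Approach action=announce
4. arrived: (Approach) → mode=Dock action=spin_cw
5. grasp_ok: (Dock) → mode=Retreat action=arm_extend
6. target_seen: (Retreat) → mode=Retreat action=arm_extend
7. grasp_fail: (Retreat) → mode=Dock action=spin_cw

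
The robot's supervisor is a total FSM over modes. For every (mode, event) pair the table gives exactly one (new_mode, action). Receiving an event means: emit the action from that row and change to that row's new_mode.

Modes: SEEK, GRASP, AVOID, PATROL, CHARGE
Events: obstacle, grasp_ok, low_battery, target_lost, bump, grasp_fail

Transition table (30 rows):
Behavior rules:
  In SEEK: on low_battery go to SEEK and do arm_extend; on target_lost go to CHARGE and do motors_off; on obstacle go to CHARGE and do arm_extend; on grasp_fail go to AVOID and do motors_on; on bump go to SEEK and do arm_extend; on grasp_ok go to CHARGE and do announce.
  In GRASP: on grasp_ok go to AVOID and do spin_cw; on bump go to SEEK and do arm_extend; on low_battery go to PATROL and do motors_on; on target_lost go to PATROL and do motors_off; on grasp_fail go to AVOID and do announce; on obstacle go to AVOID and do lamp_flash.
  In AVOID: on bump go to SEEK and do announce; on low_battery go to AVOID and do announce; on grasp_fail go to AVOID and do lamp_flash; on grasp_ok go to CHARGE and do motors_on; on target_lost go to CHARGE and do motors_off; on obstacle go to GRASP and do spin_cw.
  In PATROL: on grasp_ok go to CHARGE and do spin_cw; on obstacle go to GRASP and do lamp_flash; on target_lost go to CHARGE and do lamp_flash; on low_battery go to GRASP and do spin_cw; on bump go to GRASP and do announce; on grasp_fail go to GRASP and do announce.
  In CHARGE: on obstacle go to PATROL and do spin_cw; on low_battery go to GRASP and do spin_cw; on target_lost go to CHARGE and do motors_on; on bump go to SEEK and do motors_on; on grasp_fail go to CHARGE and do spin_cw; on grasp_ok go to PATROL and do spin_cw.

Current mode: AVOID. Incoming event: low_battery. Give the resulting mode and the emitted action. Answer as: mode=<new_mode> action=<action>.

mode=AVOID action=announce

current mode = AVOID; filter table to that mode:
  (AVOID, bump) → (SEEK, announce)
  (AVOID, low_battery) → (AVOID, announce)  ← event matches
  (AVOID, grasp_fail) → (AVOID, lamp_flash)
  (AVOID, grasp_ok) → (CHARGE, motors_on)
  (AVOID, target_lost) → (CHARGE, motors_off)
  (AVOID, obstacle) → (GRASP, spin_cw)
event = low_battery selects (AVOID, announce)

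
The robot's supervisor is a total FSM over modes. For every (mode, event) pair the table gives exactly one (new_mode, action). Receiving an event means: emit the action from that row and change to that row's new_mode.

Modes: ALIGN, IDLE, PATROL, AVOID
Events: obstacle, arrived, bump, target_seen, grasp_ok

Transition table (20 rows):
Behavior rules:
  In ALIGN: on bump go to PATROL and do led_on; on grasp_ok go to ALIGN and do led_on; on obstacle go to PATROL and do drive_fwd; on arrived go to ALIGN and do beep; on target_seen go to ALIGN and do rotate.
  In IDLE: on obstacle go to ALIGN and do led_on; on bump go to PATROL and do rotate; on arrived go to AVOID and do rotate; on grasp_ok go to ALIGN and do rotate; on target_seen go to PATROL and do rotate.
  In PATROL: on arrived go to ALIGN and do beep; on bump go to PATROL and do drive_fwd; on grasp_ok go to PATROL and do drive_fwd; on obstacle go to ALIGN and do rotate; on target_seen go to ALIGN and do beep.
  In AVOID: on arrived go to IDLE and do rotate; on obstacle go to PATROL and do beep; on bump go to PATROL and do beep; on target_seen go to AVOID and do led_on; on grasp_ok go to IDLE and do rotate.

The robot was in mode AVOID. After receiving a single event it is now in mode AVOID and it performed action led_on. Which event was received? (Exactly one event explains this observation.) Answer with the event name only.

try obstacle: (AVOID, obstacle) → (PATROL, beep)
try arrived: (AVOID, arrived) → (IDLE, rotate)
try bump: (AVOID, bump) → (PATROL, beep)
try target_seen: (AVOID, target_seen) → (AVOID, led_on)  ← matches
try grasp_ok: (AVOID, grasp_ok) → (IDLE, rotate)

target_seen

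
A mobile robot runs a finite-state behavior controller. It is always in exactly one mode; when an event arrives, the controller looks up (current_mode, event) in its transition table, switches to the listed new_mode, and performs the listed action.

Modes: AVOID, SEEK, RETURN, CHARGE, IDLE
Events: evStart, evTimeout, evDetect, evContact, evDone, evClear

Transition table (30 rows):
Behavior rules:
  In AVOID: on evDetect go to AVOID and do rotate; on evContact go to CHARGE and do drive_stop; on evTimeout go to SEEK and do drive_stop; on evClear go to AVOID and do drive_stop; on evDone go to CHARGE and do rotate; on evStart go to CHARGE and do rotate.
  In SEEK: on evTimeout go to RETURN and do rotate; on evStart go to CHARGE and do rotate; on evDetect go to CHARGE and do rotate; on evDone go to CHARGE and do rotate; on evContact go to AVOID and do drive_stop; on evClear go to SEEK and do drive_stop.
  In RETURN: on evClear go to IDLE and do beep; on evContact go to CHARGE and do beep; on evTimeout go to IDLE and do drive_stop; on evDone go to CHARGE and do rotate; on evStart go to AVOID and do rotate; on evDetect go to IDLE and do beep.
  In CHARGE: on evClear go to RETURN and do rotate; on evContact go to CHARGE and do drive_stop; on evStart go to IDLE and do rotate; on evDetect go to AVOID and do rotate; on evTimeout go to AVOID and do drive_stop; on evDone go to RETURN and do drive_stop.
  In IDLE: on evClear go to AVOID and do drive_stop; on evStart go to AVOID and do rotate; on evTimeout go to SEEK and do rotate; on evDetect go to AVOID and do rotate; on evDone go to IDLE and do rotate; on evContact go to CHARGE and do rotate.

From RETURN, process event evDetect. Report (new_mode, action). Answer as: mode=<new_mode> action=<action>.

mode=IDLE action=beep

current mode = RETURN; filter table to that mode:
  (RETURN, evClear) → (IDLE, beep)
  (RETURN, evContact) → (CHARGE, beep)
  (RETURN, evTimeout) → (IDLE, drive_stop)
  (RETURN, evDone) → (CHARGE, rotate)
  (RETURN, evStart) → (AVOID, rotate)
  (RETURN, evDetect) → (IDLE, beep)  ← event matches
event = evDetect selects (IDLE, beep)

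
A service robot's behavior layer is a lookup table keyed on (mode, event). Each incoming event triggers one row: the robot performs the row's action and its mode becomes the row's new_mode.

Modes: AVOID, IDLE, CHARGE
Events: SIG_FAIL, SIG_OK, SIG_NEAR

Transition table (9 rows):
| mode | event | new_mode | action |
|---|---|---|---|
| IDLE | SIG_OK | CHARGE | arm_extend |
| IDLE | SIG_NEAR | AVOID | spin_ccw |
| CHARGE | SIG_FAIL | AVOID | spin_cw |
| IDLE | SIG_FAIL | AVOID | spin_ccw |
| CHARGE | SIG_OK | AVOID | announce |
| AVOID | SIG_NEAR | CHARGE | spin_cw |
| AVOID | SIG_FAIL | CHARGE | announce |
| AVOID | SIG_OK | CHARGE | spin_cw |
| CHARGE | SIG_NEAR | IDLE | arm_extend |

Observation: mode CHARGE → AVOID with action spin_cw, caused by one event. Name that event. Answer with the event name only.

try SIG_FAIL: (CHARGE, SIG_FAIL) → (AVOID, spin_cw)  ← matches
try SIG_OK: (CHARGE, SIG_OK) → (AVOID, announce)
try SIG_NEAR: (CHARGE, SIG_NEAR) → (IDLE, arm_extend)

SIG_FAIL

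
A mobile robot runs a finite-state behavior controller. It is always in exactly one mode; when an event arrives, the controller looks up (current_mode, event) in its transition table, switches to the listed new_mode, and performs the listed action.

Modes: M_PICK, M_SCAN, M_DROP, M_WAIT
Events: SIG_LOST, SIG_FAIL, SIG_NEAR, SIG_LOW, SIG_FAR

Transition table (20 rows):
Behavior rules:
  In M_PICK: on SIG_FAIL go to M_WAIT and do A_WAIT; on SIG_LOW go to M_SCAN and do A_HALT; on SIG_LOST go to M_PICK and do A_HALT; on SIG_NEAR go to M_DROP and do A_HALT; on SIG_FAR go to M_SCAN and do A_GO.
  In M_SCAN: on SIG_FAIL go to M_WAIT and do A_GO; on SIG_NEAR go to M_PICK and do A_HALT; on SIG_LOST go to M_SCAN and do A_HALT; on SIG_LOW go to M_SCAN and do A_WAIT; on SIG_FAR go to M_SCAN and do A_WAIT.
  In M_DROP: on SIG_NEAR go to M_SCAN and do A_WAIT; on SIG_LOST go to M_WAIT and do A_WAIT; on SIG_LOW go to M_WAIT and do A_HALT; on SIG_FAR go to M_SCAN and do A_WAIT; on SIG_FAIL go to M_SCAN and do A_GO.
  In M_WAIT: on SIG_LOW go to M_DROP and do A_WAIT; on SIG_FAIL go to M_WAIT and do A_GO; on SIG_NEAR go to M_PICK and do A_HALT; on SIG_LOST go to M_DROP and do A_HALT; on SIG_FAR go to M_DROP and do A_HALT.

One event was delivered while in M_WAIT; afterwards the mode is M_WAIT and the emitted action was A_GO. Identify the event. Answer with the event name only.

SIG_FAIL

try SIG_LOST: (M_WAIT, SIG_LOST) → (M_DROP, A_HALT)
try SIG_FAIL: (M_WAIT, SIG_FAIL) → (M_WAIT, A_GO)  ← matches
try SIG_NEAR: (M_WAIT, SIG_NEAR) → (M_PICK, A_HALT)
try SIG_LOW: (M_WAIT, SIG_LOW) → (M_DROP, A_WAIT)
try SIG_FAR: (M_WAIT, SIG_FAR) → (M_DROP, A_HALT)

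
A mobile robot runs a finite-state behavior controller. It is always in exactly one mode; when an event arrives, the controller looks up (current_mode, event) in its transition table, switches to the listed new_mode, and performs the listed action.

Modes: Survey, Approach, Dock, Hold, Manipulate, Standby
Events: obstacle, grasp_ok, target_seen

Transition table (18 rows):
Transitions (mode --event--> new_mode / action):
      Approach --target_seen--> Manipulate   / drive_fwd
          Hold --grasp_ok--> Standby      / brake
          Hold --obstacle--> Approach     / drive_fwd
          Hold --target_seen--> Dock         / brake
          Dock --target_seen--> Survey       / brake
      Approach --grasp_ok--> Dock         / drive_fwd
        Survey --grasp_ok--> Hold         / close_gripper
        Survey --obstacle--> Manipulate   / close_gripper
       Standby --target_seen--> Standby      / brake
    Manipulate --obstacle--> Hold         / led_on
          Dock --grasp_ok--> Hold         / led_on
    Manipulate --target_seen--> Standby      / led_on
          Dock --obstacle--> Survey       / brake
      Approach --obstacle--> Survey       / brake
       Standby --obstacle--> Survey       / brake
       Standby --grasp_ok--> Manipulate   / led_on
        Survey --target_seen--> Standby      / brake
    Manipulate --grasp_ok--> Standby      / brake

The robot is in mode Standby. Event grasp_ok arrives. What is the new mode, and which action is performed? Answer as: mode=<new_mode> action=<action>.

mode=Manipulate action=led_on

current mode = Standby; filter table to that mode:
  (Standby, target_seen) → (Standby, brake)
  (Standby, obstacle) → (Survey, brake)
  (Standby, grasp_ok) → (Manipulate, led_on)  ← event matches
event = grasp_ok selects (Manipulate, led_on)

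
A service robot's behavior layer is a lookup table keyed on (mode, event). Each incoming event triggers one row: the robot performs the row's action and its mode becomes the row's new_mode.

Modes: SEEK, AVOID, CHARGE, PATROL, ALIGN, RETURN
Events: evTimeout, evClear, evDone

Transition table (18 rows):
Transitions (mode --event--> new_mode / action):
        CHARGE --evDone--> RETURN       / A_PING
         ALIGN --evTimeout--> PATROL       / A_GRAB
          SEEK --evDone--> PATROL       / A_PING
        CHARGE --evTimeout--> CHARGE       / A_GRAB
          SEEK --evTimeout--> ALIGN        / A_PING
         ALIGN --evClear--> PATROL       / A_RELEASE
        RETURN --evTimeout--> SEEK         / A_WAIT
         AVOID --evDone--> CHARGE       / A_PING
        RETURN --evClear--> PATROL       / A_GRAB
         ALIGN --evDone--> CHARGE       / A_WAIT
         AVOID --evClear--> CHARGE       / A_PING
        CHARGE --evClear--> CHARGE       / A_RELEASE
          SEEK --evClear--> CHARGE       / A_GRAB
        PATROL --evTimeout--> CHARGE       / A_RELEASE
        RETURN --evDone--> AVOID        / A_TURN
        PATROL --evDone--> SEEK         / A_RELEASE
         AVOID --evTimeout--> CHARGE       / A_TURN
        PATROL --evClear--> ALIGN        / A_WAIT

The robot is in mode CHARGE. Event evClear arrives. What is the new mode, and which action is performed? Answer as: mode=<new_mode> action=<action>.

mode=CHARGE action=A_RELEASE

current mode = CHARGE; filter table to that mode:
  (CHARGE, evDone) → (RETURN, A_PING)
  (CHARGE, evTimeout) → (CHARGE, A_GRAB)
  (CHARGE, evClear) → (CHARGE, A_RELEASE)  ← event matches
event = evClear selects (CHARGE, A_RELEASE)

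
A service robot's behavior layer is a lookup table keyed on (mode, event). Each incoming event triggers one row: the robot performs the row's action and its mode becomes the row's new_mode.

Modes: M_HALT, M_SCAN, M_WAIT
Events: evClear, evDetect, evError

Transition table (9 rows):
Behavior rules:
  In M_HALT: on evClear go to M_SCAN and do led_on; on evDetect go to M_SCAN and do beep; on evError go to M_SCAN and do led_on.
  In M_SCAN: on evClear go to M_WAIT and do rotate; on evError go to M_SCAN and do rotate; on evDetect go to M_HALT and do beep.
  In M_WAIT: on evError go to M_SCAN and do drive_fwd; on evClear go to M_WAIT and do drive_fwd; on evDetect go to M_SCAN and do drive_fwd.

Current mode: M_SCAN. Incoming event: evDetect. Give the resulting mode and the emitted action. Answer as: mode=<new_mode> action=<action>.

mode=M_HALT action=beep

current mode = M_SCAN; filter table to that mode:
  (M_SCAN, evClear) → (M_WAIT, rotate)
  (M_SCAN, evError) → (M_SCAN, rotate)
  (M_SCAN, evDetect) → (M_HALT, beep)  ← event matches
event = evDetect selects (M_HALT, beep)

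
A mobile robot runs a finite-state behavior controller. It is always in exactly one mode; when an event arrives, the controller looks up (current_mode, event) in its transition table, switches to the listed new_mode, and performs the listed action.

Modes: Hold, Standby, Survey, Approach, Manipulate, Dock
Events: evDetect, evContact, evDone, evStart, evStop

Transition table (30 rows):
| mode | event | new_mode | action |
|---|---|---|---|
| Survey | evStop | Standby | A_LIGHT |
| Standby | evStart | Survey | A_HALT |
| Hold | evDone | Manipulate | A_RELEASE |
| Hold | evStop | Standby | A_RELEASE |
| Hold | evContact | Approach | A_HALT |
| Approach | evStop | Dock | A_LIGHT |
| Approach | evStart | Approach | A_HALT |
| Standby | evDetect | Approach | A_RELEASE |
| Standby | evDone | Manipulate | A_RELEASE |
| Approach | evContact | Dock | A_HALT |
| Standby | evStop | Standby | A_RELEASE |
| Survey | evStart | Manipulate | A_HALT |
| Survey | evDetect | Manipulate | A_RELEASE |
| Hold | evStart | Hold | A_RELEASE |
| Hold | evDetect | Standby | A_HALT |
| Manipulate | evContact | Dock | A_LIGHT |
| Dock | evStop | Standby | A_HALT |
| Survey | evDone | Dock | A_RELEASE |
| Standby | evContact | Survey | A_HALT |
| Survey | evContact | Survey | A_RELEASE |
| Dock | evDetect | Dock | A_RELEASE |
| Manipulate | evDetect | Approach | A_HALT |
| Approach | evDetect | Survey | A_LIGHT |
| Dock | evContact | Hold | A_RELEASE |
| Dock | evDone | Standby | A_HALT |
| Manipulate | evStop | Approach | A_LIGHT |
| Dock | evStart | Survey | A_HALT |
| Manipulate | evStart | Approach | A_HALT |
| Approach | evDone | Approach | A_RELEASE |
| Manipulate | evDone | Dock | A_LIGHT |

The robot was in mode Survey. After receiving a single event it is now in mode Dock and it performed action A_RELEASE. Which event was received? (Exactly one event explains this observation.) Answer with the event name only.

evDone

try evDetect: (Survey, evDetect) → (Manipulate, A_RELEASE)
try evContact: (Survey, evContact) → (Survey, A_RELEASE)
try evDone: (Survey, evDone) → (Dock, A_RELEASE)  ← matches
try evStart: (Survey, evStart) → (Manipulate, A_HALT)
try evStop: (Survey, evStop) → (Standby, A_LIGHT)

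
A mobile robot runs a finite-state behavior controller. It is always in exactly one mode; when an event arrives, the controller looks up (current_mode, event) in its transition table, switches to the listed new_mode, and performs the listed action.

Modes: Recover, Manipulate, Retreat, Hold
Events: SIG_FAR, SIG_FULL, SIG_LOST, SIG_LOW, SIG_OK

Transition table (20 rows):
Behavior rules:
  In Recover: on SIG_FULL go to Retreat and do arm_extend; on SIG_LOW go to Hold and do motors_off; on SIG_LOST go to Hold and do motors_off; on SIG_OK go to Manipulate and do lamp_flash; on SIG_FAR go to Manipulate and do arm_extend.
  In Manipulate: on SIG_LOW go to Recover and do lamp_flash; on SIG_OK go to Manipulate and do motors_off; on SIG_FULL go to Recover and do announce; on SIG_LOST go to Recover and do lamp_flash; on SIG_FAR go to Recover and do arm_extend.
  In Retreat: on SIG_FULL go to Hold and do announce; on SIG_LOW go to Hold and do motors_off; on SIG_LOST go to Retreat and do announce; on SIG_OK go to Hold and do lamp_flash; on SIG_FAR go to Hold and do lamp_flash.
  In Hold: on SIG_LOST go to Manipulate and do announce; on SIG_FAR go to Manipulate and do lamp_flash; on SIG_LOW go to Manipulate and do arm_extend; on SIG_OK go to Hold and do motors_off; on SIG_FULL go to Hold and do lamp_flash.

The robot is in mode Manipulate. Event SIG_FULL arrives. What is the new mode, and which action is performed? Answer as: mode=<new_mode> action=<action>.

current mode = Manipulate; filter table to that mode:
  (Manipulate, SIG_LOW) → (Recover, lamp_flash)
  (Manipulate, SIG_OK) → (Manipulate, motors_off)
  (Manipulate, SIG_FULL) → (Recover, announce)  ← event matches
  (Manipulate, SIG_LOST) → (Recover, lamp_flash)
  (Manipulate, SIG_FAR) → (Recover, arm_extend)
event = SIG_FULL selects (Recover, announce)

mode=Recover action=announce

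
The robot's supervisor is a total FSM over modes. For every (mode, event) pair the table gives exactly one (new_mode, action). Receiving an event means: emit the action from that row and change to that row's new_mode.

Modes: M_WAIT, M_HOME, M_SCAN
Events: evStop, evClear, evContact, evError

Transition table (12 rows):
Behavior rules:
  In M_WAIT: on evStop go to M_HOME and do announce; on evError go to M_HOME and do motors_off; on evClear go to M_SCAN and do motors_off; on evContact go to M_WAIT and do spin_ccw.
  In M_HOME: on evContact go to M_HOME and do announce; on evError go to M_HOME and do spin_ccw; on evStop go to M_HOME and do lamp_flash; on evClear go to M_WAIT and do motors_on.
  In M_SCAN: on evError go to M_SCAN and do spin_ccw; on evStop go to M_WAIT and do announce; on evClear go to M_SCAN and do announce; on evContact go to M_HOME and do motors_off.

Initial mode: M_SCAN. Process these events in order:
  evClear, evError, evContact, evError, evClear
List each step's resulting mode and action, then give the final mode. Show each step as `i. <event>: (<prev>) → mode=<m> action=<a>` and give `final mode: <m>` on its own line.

final mode: M_WAIT

1. evClear: (M_SCAN) → mode=M_SCAN action=announce
2. evError: (M_SCAN) → mode=M_SCAN action=spin_ccw
3. evContact: (M_SCAN) → mode=M_HOME action=motors_off
4. evError: (M_HOME) → mode=M_HOME action=spin_ccw
5. evClear: (M_HOME) → mode=M_WAIT action=motors_on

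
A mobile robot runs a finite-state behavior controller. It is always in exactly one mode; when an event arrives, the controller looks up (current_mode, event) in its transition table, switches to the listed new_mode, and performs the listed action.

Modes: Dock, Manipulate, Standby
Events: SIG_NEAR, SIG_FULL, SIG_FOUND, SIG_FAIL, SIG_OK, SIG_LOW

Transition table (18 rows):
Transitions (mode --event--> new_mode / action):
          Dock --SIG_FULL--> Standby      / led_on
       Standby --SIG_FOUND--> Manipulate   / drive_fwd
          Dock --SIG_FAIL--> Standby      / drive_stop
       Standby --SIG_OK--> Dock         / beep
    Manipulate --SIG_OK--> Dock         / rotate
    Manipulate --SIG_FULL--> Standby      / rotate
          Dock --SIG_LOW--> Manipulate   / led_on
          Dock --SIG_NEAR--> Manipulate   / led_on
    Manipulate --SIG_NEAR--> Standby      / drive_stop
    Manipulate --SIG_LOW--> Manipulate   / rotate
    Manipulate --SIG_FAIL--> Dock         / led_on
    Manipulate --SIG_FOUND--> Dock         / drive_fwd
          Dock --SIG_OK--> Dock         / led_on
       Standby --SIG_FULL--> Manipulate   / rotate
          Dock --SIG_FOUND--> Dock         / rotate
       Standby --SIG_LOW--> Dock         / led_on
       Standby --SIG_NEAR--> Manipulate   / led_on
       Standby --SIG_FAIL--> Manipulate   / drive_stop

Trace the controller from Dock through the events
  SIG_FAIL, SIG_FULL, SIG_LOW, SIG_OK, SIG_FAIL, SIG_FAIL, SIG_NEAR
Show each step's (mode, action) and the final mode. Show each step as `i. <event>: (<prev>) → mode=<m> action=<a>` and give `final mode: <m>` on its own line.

final mode: Standby

1. SIG_FAIL: (Dock) → mode=Standby action=drive_stop
2. SIG_FULL: (Standby) → mode=Manipulate action=rotate
3. SIG_LOW: (Manipulate) → mode=Manipulate action=rotate
4. SIG_OK: (Manipulate) → mode=Dock action=rotate
5. SIG_FAIL: (Dock) → mode=Standby action=drive_stop
6. SIG_FAIL: (Standby) → mode=Manipulate action=drive_stop
7. SIG_NEAR: (Manipulate) → mode=Standby action=drive_stop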